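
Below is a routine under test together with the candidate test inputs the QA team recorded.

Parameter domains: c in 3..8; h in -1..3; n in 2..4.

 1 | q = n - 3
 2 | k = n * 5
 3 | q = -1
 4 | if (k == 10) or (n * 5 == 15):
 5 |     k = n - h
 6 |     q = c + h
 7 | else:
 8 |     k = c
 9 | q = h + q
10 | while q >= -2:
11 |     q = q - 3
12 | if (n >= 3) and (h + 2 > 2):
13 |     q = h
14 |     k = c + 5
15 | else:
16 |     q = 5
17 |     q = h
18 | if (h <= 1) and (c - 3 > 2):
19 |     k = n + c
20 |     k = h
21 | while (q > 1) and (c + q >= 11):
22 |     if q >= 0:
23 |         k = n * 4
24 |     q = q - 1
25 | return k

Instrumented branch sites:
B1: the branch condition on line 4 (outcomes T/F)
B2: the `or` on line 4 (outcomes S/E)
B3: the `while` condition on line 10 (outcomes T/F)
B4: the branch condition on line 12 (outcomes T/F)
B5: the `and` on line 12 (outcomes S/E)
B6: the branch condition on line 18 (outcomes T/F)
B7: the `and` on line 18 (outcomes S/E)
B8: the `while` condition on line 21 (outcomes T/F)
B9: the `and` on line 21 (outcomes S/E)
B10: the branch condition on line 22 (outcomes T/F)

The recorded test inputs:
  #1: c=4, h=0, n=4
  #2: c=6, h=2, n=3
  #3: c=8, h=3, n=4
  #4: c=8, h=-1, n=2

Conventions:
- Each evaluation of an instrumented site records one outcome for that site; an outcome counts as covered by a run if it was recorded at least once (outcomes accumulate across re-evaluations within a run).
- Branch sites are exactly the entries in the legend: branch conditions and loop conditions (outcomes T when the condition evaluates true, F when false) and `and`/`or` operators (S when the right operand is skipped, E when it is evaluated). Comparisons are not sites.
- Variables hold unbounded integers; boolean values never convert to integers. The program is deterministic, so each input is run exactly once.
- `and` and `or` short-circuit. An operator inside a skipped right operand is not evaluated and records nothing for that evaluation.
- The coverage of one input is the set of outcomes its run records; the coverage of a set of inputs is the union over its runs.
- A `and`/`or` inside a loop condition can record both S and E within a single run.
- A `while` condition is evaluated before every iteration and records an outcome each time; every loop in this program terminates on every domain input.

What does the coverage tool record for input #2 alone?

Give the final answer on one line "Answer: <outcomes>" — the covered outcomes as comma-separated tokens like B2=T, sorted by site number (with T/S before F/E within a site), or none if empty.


Running input #2 (c=6, h=2, n=3), event by event:
  B2->E, B1->T, B3->T, B3->T, B3->T, B3->T, B3->T, B3->F, B5->E, B4->T
  B7->S, B6->F, B9->E, B8->F
distinct outcomes covered: B1=T, B2=E, B3=T, B3=F, B4=T, B5=E, B6=F, B7=S, B8=F, B9=E
Answer: B1=T, B2=E, B3=T, B3=F, B4=T, B5=E, B6=F, B7=S, B8=F, B9=E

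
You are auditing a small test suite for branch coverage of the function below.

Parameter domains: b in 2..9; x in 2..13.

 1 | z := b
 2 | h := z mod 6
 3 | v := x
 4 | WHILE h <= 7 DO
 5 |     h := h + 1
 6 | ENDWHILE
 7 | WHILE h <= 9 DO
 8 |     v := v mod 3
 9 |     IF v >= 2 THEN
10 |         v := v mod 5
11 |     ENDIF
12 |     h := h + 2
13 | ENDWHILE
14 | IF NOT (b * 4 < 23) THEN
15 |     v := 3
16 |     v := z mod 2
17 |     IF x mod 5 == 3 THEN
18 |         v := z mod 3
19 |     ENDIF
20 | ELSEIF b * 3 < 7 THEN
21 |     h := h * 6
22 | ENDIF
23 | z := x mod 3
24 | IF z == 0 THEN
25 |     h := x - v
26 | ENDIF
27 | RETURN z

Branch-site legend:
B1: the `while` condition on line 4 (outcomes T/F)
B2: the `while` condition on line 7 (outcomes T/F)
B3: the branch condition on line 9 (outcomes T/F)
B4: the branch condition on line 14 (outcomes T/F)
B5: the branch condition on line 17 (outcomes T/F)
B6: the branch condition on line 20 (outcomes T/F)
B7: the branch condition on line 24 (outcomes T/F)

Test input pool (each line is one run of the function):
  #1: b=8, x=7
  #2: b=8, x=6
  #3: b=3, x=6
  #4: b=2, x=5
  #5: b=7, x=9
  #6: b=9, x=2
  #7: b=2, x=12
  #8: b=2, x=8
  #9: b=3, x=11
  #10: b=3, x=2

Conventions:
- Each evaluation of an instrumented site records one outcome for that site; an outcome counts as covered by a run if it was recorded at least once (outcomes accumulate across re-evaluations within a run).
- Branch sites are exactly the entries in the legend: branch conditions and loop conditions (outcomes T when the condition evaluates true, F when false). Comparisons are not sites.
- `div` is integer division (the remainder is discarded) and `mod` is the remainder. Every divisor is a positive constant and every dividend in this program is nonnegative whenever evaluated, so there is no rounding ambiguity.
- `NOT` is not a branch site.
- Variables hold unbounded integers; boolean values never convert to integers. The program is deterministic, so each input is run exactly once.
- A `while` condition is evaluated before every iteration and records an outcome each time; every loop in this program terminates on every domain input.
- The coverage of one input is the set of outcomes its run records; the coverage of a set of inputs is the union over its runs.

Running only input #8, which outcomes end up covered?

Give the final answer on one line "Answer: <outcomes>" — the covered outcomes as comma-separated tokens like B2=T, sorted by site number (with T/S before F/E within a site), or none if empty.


Tracing the run of input #8 (b=2, x=8):
  B1->T, B1->T, B1->T, B1->T, B1->T, B1->T, B1->F, B2->T, B3->T, B2->F
  B4->F, B6->T, B7->F
distinct outcomes covered: B1=T, B1=F, B2=T, B2=F, B3=T, B4=F, B6=T, B7=F
Answer: B1=T, B1=F, B2=T, B2=F, B3=T, B4=F, B6=T, B7=F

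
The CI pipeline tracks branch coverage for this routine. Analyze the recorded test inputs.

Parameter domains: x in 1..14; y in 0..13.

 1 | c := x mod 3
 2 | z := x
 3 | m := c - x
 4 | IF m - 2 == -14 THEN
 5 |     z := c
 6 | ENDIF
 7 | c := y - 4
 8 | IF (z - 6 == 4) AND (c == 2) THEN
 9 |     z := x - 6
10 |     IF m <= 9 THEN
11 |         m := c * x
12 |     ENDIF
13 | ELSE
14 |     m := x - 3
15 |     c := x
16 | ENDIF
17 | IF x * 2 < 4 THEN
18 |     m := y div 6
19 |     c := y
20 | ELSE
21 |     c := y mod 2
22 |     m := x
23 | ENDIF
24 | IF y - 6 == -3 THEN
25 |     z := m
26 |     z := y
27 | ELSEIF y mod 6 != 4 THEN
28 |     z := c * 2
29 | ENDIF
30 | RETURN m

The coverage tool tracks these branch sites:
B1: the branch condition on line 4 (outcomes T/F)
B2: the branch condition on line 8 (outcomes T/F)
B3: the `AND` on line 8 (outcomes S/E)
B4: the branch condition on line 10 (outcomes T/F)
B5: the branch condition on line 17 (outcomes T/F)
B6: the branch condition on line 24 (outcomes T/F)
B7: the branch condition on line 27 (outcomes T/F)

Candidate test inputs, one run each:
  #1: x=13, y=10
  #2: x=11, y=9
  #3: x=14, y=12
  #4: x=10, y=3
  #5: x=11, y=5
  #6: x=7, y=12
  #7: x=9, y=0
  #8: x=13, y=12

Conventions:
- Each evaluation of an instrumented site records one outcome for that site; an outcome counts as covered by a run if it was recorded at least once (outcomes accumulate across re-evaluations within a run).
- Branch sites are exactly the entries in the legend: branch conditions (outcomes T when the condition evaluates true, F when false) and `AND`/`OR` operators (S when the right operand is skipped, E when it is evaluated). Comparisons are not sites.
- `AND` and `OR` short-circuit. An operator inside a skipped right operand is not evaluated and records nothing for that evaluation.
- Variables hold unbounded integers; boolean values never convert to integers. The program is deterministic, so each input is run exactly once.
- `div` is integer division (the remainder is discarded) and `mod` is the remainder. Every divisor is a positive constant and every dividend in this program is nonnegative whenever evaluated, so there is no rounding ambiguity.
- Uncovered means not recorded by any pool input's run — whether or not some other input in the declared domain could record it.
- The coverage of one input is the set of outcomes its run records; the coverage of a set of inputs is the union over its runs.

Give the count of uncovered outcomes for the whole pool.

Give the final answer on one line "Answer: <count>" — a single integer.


input #1, x=13, y=10: events B1->T, B3->S, B2->F, B5->F, B6->F, B7->F; outcomes B1=T, B2=F, B3=S, B5=F, B6=F, B7=F
input #2, x=11, y=9: events B1->F, B3->S, B2->F, B5->F, B6->F, B7->T; outcomes B1=F, B2=F, B3=S, B5=F, B6=F, B7=T
input #3, x=14, y=12: events B1->T, B3->S, B2->F, B5->F, B6->F, B7->T; outcomes B1=T, B2=F, B3=S, B5=F, B6=F, B7=T
input #4, x=10, y=3: events B1->F, B3->E, B2->F, B5->F, B6->T; outcomes B1=F, B2=F, B3=E, B5=F, B6=T
input #5, x=11, y=5: events B1->F, B3->S, B2->F, B5->F, B6->F, B7->T; outcomes B1=F, B2=F, B3=S, B5=F, B6=F, B7=T
input #6, x=7, y=12: events B1->F, B3->S, B2->F, B5->F, B6->F, B7->T; outcomes B1=F, B2=F, B3=S, B5=F, B6=F, B7=T
input #7, x=9, y=0: events B1->F, B3->S, B2->F, B5->F, B6->F, B7->T; outcomes B1=F, B2=F, B3=S, B5=F, B6=F, B7=T
input #8, x=13, y=12: events B1->T, B3->S, B2->F, B5->F, B6->F, B7->T; outcomes B1=T, B2=F, B3=S, B5=F, B6=F, B7=T
union over the pool: B1=T, B1=F, B2=F, B3=S, B3=E, B5=F, B6=T, B6=F, B7=T, B7=F
uncovered (4 of 14): B2=T, B4=T, B4=F, B5=T
Answer: 4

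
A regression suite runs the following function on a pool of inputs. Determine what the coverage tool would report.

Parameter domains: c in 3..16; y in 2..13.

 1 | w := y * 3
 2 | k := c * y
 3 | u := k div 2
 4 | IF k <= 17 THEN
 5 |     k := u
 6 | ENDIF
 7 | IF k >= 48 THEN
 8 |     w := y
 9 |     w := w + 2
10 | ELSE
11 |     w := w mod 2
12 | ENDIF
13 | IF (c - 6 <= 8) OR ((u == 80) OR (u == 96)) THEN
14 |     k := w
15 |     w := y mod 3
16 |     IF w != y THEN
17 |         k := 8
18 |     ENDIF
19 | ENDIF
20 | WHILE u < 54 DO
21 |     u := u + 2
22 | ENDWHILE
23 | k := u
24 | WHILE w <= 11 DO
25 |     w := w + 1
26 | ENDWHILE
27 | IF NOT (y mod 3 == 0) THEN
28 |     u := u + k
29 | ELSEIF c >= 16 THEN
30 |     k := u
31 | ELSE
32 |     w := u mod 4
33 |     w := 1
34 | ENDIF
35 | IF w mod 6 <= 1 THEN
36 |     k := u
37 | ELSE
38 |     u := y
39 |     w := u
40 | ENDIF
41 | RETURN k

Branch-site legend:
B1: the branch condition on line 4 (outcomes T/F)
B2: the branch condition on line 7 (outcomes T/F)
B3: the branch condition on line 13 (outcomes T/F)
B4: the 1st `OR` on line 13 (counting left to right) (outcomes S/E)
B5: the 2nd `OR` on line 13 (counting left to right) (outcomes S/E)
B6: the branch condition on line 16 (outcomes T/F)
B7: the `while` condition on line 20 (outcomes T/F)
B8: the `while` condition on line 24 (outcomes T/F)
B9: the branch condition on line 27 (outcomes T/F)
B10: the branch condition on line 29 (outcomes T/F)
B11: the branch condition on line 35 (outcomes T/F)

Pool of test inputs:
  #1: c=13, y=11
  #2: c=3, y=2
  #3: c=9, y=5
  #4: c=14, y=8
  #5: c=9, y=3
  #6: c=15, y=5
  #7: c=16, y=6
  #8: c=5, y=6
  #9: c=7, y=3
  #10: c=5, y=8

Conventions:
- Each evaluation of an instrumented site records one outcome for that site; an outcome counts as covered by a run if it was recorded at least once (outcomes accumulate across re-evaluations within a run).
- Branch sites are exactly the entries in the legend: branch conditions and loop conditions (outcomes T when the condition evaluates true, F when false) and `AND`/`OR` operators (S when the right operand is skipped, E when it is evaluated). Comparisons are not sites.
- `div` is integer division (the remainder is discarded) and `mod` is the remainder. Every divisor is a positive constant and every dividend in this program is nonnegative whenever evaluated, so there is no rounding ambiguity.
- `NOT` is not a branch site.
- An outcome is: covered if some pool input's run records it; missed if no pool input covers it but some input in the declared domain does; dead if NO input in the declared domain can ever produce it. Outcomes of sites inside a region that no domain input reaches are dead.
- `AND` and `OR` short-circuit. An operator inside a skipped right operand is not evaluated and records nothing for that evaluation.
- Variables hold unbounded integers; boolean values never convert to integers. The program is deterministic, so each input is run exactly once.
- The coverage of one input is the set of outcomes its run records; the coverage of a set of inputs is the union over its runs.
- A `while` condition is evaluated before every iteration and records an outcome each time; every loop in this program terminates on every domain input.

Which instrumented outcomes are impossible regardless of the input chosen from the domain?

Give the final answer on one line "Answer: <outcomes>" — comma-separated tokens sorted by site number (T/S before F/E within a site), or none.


running all 168 domain inputs and tallying outcomes:
  reachable outcomes have witnesses, e.g. B1=T (e.g. c=3, y=2), B1=F (e.g. c=3, y=6), B2=T (e.g. c=4, y=12), B2=F (e.g. c=3, y=2)
Answer: none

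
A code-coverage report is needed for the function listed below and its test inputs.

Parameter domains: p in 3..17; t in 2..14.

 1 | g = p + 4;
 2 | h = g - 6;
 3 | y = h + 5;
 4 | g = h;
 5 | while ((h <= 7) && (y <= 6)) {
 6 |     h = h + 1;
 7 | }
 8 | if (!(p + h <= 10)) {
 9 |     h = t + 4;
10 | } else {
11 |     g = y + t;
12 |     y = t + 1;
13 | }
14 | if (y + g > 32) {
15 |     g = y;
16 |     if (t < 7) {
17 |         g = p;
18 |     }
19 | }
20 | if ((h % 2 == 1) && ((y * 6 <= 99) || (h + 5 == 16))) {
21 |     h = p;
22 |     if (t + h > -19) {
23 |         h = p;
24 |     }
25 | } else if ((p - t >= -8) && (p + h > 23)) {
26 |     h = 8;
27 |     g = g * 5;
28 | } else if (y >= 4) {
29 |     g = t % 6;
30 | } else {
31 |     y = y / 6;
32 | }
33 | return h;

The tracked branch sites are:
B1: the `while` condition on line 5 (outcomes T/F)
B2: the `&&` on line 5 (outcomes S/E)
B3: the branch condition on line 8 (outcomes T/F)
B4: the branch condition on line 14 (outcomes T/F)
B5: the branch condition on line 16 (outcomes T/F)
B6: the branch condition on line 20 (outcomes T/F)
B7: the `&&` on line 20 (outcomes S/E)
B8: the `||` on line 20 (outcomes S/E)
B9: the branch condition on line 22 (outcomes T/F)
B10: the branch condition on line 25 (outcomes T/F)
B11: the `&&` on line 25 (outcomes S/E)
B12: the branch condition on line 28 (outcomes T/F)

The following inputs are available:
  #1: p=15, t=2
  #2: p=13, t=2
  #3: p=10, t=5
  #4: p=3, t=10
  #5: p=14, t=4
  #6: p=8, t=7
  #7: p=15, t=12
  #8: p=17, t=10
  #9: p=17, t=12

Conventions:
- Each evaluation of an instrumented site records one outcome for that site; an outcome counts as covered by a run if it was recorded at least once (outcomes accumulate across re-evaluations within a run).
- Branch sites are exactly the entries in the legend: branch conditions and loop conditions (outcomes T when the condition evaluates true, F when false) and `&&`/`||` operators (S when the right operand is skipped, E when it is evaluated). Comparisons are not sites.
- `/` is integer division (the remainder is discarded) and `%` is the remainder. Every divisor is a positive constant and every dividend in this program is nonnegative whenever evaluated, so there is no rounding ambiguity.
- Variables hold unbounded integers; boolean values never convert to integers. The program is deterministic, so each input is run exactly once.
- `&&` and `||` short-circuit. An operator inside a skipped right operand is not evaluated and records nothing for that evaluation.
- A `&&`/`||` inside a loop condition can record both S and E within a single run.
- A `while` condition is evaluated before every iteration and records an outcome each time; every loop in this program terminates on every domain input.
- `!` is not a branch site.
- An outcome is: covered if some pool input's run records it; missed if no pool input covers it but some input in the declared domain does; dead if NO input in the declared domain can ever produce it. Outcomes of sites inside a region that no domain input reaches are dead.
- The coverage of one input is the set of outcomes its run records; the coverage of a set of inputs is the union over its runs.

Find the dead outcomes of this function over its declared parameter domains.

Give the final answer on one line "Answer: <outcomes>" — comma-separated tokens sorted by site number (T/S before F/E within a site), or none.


running all 195 domain inputs and tallying outcomes:
  B9=F: zero occurrences over every domain input -> dead
  reachable outcomes have witnesses, e.g. B1=T (e.g. p=3, t=2), B1=F (e.g. p=3, t=2), B2=S (e.g. p=3, t=2), B2=E (e.g. p=3, t=2)
Answer: B9=F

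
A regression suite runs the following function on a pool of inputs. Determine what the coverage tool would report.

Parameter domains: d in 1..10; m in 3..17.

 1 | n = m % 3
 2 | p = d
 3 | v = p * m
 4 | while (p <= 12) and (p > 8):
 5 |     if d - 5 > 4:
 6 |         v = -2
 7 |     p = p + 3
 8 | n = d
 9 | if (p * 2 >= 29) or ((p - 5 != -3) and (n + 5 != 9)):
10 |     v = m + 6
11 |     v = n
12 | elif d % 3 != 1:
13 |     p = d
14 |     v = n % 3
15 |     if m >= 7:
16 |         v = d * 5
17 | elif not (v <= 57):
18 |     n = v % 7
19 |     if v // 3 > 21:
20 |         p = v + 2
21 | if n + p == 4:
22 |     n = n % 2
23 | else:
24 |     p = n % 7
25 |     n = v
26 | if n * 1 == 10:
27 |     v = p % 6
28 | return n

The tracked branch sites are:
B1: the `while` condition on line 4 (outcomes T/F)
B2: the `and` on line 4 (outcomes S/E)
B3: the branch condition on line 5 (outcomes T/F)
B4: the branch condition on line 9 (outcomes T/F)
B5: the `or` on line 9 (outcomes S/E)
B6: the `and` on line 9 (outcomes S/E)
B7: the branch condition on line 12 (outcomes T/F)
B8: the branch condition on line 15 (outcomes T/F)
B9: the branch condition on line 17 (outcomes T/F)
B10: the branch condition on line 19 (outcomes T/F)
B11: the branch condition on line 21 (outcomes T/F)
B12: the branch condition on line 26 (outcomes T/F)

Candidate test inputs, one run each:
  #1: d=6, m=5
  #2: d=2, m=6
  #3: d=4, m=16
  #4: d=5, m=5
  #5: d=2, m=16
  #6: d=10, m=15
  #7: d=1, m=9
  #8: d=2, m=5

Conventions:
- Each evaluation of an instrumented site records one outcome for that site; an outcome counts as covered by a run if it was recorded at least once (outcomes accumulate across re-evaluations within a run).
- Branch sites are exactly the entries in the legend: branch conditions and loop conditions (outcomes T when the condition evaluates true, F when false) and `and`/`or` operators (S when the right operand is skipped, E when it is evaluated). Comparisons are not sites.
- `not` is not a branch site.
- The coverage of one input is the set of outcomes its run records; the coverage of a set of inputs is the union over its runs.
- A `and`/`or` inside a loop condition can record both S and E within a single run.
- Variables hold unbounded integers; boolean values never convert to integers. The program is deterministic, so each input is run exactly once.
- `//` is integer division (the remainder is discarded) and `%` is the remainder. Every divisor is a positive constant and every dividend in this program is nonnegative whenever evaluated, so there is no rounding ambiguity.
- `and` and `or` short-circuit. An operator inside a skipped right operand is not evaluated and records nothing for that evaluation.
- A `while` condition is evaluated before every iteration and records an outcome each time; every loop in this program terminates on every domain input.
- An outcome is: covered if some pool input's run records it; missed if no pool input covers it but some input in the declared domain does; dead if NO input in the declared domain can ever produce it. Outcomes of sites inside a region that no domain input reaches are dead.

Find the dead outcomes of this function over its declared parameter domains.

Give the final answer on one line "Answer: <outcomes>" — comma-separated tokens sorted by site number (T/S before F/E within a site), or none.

exhaustive pass over the 150-input domain:
  reachable outcomes have witnesses, e.g. B1=T (e.g. d=9, m=3), B1=F (e.g. d=1, m=3), B2=S (e.g. d=9, m=3), B2=E (e.g. d=1, m=3)

Answer: none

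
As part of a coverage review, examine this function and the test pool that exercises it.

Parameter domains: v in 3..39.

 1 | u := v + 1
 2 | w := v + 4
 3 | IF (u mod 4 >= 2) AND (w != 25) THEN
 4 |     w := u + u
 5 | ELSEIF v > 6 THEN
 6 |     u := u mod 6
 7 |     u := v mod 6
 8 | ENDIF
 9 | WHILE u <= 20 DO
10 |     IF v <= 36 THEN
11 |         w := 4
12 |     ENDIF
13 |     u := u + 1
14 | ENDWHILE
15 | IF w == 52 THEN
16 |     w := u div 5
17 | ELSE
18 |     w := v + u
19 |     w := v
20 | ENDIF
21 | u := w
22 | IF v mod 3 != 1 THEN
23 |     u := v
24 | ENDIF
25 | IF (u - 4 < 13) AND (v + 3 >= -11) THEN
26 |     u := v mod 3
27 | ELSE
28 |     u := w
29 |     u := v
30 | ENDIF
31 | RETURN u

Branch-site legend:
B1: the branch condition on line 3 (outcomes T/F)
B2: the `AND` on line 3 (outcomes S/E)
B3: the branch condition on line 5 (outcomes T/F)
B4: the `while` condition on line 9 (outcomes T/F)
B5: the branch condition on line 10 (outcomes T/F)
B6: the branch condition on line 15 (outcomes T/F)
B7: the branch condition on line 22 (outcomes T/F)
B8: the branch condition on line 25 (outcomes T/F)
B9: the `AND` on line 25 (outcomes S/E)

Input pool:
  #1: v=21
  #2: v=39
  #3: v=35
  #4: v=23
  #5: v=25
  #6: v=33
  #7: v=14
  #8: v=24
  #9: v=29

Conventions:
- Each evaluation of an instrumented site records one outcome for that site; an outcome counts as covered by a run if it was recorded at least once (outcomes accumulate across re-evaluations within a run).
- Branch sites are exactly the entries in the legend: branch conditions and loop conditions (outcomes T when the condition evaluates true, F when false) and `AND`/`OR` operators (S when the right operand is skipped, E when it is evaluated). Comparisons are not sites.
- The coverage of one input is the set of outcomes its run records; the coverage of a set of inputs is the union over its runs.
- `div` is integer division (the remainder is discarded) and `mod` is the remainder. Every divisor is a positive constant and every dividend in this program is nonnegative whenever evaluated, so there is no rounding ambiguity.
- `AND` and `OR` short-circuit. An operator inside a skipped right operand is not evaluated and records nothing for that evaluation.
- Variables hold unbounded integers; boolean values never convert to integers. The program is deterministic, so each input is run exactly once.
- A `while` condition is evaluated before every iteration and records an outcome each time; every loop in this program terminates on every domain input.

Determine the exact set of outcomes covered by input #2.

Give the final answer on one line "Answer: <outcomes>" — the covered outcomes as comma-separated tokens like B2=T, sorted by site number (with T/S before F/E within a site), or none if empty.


Event log for input #2 (v=39):
  B2->S, B1->F, B3->T, B4->T, B5->F, B4->T, B5->F, B4->T, B5->F, B4->T
  B5->F, B4->T, B5->F, B4->T, B5->F, B4->T, B5->F, B4->T, B5->F, B4->T
  B5->F, B4->T, B5->F, B4->T, B5->F, B4->T, B5->F, B4->T, B5->F, B4->T
  B5->F, B4->T, B5->F, B4->T, B5->F, B4->T, B5->F, B4->T, B5->F, B4->F
  B6->F, B7->T, B9->S, B8->F
as a set, this run covers: B1=F, B2=S, B3=T, B4=T, B4=F, B5=F, B6=F, B7=T, B8=F, B9=S
Answer: B1=F, B2=S, B3=T, B4=T, B4=F, B5=F, B6=F, B7=T, B8=F, B9=S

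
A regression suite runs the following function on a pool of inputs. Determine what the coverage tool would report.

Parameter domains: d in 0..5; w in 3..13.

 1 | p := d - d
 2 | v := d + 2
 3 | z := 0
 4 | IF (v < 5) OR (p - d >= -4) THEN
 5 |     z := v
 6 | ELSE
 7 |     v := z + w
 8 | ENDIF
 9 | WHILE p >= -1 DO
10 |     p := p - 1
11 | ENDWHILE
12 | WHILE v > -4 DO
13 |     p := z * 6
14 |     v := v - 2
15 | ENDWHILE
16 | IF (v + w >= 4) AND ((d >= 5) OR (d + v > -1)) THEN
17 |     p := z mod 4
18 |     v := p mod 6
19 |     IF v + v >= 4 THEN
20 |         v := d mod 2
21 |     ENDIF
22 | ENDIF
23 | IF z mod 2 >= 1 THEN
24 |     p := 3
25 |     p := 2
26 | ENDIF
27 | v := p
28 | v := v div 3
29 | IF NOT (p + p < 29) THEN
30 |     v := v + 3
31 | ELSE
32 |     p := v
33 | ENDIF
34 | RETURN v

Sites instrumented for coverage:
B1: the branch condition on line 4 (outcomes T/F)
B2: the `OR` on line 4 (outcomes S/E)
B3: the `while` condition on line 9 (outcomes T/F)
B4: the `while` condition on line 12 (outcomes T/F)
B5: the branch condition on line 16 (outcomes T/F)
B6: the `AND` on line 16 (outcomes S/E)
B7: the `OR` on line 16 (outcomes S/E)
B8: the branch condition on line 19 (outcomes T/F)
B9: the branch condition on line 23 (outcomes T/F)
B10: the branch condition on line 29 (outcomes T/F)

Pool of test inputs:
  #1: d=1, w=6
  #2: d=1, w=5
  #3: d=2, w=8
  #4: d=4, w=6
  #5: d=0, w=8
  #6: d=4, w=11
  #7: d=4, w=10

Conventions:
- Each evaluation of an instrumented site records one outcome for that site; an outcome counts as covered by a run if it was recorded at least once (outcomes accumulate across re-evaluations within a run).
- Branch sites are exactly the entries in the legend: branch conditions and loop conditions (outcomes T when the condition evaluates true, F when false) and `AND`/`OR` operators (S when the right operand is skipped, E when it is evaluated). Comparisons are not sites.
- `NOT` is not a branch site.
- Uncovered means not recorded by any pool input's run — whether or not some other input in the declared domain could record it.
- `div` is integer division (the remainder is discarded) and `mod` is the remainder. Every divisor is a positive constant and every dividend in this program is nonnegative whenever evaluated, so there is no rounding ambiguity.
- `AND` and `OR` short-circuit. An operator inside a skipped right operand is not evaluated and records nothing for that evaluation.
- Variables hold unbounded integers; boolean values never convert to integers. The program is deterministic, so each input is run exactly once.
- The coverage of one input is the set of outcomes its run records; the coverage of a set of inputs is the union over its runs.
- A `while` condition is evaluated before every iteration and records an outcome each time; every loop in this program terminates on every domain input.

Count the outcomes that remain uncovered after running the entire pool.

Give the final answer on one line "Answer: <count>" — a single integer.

input #1 (d=1, w=6): covers B1=T, B2=S, B3=T, B3=F, B4=T, B4=F, B5=F, B6=S, B9=T, B10=F
input #2 (d=1, w=5): covers B1=T, B2=S, B3=T, B3=F, B4=T, B4=F, B5=F, B6=S, B9=T, B10=F
input #3 (d=2, w=8): covers B1=T, B2=S, B3=T, B3=F, B4=T, B4=F, B5=F, B6=E, B7=E, B9=F, B10=T
input #4 (d=4, w=6): covers B1=T, B2=E, B3=T, B3=F, B4=T, B4=F, B5=F, B6=S, B9=F, B10=T
input #5 (d=0, w=8): covers B1=T, B2=S, B3=T, B3=F, B4=T, B4=F, B5=F, B6=E, B7=E, B9=F, B10=F
input #6 (d=4, w=11): covers B1=T, B2=E, B3=T, B3=F, B4=T, B4=F, B5=T, B6=E, B7=E, B8=T, B9=F, B10=F
input #7 (d=4, w=10): covers B1=T, B2=E, B3=T, B3=F, B4=T, B4=F, B5=T, B6=E, B7=E, B8=T, B9=F, B10=F
union over the pool: B1=T, B2=S, B2=E, B3=T, B3=F, B4=T, B4=F, B5=T, B5=F, B6=S, B6=E, B7=E, B8=T, B9=T, B9=F, B10=T, B10=F
uncovered (3 of 20): B1=F, B7=S, B8=F

Answer: 3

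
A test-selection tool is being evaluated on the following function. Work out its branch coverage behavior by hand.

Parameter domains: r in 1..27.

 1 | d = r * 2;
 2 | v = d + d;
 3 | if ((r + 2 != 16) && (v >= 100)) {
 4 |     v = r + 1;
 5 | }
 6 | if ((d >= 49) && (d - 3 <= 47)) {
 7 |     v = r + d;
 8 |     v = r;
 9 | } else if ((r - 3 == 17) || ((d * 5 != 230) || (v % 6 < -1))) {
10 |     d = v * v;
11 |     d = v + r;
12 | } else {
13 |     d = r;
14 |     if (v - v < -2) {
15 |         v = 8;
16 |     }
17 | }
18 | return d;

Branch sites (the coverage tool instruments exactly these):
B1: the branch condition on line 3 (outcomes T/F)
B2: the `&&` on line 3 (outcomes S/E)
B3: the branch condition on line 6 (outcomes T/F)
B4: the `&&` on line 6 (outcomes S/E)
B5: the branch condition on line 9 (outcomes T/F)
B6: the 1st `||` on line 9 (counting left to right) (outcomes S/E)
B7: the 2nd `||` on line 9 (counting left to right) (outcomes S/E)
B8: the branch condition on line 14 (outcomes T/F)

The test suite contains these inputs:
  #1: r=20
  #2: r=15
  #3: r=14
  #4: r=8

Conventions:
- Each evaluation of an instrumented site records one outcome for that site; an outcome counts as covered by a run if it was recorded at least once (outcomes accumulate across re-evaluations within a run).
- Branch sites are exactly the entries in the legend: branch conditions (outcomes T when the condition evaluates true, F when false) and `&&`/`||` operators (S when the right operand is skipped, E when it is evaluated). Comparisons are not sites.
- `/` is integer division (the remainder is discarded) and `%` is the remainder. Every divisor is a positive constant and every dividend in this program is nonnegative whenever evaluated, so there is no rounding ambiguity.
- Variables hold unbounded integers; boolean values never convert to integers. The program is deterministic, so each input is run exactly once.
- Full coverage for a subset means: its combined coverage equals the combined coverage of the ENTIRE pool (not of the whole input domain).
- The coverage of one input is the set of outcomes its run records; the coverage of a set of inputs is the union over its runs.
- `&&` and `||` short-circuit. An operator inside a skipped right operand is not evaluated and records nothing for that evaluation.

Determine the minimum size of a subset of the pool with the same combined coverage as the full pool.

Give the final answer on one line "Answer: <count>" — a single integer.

input #1 (r=20): events B2->E, B1->F, B4->S, B3->F, B6->S, B5->T; covers B1=F, B2=E, B3=F, B4=S, B5=T, B6=S
input #2 (r=15): events B2->E, B1->F, B4->S, B3->F, B6->E, B7->S, B5->T; covers B1=F, B2=E, B3=F, B4=S, B5=T, B6=E, B7=S
input #3 (r=14): events B2->S, B1->F, B4->S, B3->F, B6->E, B7->S, B5->T; covers B1=F, B2=S, B3=F, B4=S, B5=T, B6=E, B7=S
input #4 (r=8): events B2->E, B1->F, B4->S, B3->F, B6->E, B7->S, B5->T; covers B1=F, B2=E, B3=F, B4=S, B5=T, B6=E, B7=S
the full pool covers 9 outcomes: B1=F, B2=S, B2=E, B3=F, B4=S, B5=T, B6=S, B6=E, B7=S
every size-1 subset falls short of the 9 outcomes (best: 7/9)
size 2: inputs {1, 3} cover all 9 outcomes, and no lexicographically smaller subset of this size does

Answer: 2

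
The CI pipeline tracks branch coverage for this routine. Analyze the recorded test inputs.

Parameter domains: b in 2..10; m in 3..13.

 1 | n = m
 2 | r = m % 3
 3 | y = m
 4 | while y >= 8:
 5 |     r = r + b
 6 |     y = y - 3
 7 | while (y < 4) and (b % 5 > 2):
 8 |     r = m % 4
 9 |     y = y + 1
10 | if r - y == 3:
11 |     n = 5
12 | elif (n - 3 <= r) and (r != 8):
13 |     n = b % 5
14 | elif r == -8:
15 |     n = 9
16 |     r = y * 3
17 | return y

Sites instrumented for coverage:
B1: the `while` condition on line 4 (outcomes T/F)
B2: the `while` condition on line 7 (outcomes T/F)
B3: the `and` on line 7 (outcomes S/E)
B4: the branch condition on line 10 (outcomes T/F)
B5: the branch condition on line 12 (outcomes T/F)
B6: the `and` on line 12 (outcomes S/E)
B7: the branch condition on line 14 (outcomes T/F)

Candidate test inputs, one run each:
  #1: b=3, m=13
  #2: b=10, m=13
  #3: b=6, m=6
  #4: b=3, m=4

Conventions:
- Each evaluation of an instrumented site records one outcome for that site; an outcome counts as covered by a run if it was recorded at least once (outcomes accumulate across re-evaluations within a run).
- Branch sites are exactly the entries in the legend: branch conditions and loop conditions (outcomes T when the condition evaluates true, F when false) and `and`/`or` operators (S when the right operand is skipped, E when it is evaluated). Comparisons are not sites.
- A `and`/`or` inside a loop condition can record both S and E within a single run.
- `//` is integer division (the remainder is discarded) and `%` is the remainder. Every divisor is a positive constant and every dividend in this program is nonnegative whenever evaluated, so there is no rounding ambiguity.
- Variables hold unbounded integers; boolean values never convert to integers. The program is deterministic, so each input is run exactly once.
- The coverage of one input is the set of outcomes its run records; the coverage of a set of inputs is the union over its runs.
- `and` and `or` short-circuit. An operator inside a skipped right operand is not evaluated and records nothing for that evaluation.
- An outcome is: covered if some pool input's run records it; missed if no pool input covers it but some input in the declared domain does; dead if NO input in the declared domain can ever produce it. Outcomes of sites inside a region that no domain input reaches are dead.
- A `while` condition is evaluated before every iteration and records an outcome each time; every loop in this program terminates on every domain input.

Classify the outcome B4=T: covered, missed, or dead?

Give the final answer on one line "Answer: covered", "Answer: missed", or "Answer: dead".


no pool input records B4=T
but domain input (b=3, m=11) does record it -> reachable, so missed
Answer: missed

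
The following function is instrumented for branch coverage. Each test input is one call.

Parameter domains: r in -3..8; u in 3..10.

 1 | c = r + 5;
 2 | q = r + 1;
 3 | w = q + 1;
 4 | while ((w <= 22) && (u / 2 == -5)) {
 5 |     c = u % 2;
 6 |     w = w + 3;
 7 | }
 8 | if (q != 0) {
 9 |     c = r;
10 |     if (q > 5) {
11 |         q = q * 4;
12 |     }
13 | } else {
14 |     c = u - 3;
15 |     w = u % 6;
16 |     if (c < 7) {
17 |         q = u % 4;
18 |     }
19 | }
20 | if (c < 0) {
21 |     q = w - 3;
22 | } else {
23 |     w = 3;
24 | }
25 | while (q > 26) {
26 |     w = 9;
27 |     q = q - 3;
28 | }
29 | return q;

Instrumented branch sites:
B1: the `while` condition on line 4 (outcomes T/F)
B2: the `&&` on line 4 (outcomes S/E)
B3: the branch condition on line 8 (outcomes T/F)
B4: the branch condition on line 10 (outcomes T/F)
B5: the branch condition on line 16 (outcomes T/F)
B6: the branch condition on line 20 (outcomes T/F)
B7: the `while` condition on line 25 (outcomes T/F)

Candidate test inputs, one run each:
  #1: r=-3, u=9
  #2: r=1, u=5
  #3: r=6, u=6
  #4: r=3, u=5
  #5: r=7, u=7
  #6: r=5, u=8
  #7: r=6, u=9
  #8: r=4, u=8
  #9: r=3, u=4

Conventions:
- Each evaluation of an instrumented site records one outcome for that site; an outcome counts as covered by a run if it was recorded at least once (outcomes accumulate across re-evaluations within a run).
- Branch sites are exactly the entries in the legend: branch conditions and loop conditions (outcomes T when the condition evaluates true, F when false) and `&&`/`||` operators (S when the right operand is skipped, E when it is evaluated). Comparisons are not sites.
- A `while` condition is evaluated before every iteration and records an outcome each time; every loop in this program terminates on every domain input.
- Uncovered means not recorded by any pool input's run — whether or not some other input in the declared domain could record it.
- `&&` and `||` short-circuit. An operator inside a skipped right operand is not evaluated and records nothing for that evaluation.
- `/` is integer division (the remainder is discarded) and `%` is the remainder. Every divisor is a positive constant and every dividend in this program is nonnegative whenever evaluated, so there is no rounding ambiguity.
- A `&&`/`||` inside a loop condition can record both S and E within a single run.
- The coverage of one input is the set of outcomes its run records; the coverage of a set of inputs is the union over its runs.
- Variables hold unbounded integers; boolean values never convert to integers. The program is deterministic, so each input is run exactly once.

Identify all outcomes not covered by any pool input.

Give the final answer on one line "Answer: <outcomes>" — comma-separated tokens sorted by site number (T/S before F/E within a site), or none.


run #1 (r=-3, u=9) runs B2->E, B1->F, B3->T, B4->F, B6->T, B7->F; records B1=F, B2=E, B3=T, B4=F, B6=T, B7=F
run #2 (r=1, u=5) runs B2->E, B1->F, B3->T, B4->F, B6->F, B7->F; records B1=F, B2=E, B3=T, B4=F, B6=F, B7=F
run #3 (r=6, u=6) runs B2->E, B1->F, B3->T, B4->T, B6->F, B7->T, B7->F; records B1=F, B2=E, B3=T, B4=T, B6=F, B7=T, B7=F
run #4 (r=3, u=5) runs B2->E, B1->F, B3->T, B4->F, B6->F, B7->F; records B1=F, B2=E, B3=T, B4=F, B6=F, B7=F
run #5 (r=7, u=7) runs B2->E, B1->F, B3->T, B4->T, B6->F, B7->T, B7->T, B7->F; records B1=F, B2=E, B3=T, B4=T, B6=F, B7=T, B7=F
run #6 (r=5, u=8) runs B2->E, B1->F, B3->T, B4->T, B6->F, B7->F; records B1=F, B2=E, B3=T, B4=T, B6=F, B7=F
run #7 (r=6, u=9) runs B2->E, B1->F, B3->T, B4->T, B6->F, B7->T, B7->F; records B1=F, B2=E, B3=T, B4=T, B6=F, B7=T, B7=F
run #8 (r=4, u=8) runs B2->E, B1->F, B3->T, B4->F, B6->F, B7->F; records B1=F, B2=E, B3=T, B4=F, B6=F, B7=F
run #9 (r=3, u=4) runs B2->E, B1->F, B3->T, B4->F, B6->F, B7->F; records B1=F, B2=E, B3=T, B4=F, B6=F, B7=F
union over the pool: B1=F, B2=E, B3=T, B4=T, B4=F, B6=T, B6=F, B7=T, B7=F
uncovered (5 of 14): B1=T, B2=S, B3=F, B5=T, B5=F
Answer: B1=T, B2=S, B3=F, B5=T, B5=F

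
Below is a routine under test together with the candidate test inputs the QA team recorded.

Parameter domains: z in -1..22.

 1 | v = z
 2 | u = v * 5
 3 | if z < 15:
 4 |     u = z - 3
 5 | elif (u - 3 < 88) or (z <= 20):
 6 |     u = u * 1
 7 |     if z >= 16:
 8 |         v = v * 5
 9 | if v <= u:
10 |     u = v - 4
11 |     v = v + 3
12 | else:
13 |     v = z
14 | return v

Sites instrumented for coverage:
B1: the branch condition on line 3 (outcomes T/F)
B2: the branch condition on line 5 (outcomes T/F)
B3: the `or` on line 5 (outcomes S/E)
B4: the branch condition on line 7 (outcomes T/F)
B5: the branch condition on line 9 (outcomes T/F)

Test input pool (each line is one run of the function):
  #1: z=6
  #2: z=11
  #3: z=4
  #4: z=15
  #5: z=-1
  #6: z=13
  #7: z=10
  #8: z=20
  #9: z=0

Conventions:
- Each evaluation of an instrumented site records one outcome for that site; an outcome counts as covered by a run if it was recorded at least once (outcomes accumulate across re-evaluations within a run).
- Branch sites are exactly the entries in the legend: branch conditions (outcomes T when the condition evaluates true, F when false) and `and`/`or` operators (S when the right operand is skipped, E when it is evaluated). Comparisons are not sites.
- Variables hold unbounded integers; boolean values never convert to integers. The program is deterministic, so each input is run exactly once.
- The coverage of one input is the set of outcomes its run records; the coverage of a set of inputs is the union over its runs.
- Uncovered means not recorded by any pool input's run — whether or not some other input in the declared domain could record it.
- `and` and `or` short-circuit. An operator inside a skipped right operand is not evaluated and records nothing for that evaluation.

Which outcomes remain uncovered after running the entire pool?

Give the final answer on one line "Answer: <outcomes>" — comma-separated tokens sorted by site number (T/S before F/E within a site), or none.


#1 (z=6) -> B1->T, B5->F; covered: B1=T, B5=F
#2 (z=11) -> B1->T, B5->F; covered: B1=T, B5=F
#3 (z=4) -> B1->T, B5->F; covered: B1=T, B5=F
#4 (z=15) -> B1->F, B3->S, B2->T, B4->F, B5->T; covered: B1=F, B2=T, B3=S, B4=F, B5=T
#5 (z=-1) -> B1->T, B5->F; covered: B1=T, B5=F
#6 (z=13) -> B1->T, B5->F; covered: B1=T, B5=F
#7 (z=10) -> B1->T, B5->F; covered: B1=T, B5=F
#8 (z=20) -> B1->F, B3->E, B2->T, B4->T, B5->T; covered: B1=F, B2=T, B3=E, B4=T, B5=T
#9 (z=0) -> B1->T, B5->F; covered: B1=T, B5=F
union over the pool: B1=T, B1=F, B2=T, B3=S, B3=E, B4=T, B4=F, B5=T, B5=F
uncovered (1 of 10): B2=F
Answer: B2=F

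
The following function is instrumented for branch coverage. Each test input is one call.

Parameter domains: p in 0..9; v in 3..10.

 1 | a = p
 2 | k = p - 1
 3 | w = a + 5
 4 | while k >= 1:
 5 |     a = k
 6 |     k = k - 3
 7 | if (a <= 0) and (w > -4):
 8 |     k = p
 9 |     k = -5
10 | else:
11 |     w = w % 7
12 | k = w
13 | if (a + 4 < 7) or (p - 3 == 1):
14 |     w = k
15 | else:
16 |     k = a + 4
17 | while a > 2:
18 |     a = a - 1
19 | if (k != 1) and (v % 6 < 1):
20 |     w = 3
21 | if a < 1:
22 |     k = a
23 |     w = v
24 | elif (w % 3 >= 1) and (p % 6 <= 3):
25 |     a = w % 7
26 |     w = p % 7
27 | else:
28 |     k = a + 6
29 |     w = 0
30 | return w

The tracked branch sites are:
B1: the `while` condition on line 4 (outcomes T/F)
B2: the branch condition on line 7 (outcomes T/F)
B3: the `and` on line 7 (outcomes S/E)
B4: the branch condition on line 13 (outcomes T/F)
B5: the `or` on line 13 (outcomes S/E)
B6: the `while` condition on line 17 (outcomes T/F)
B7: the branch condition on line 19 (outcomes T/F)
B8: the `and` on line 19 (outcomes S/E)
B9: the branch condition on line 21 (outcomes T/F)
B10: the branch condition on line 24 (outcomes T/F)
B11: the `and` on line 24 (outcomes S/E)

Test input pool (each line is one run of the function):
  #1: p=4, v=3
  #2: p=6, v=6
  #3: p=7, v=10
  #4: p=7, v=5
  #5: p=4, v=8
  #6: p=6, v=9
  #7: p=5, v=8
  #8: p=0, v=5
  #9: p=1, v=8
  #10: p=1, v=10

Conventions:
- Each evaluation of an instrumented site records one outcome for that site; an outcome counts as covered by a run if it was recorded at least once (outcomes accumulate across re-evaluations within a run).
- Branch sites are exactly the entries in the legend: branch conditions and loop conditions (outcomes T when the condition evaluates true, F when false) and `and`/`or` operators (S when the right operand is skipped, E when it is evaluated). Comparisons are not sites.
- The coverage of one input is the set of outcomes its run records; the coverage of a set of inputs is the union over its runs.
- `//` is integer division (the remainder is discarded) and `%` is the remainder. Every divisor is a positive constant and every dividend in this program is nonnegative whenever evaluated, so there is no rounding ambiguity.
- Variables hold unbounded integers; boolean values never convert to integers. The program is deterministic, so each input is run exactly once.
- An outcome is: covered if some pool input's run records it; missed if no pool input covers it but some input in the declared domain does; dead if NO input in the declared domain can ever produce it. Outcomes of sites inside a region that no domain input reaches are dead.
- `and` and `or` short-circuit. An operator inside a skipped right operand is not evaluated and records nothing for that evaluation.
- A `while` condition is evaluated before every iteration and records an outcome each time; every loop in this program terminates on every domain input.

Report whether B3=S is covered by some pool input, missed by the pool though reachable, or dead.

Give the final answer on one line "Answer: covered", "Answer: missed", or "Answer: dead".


B3=S is recorded by pool input(s) 1, 2, 3, 4, 5, 6, 7, 9, 10 -> covered
Answer: covered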